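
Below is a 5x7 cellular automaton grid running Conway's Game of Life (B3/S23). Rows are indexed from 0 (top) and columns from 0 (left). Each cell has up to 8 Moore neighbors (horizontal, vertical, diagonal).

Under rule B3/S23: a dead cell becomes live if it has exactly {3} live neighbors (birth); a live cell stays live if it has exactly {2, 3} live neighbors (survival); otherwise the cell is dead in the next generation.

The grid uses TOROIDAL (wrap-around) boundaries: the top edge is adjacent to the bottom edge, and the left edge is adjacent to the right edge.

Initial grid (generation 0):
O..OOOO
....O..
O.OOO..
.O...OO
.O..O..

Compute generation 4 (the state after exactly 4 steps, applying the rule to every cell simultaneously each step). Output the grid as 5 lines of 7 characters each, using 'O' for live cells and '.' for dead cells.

Answer: .OOOO.O
..OOOOO
.....OO
OOO...O
O.....O

Derivation:
Simulating step by step:
Generation 0 (given above): 15 live cells
Generation 1: 18 live cells
O..O..O
OOO....
OOOOO.O
.O...OO
.OOO...
Generation 2: 12 live cells
...O..O
....OO.
...OO..
.....OO
.O.OOO.
Generation 3: 11 live cells
..OO..O
.....O.
...O..O
..O...O
O.OO...
Generation 4: 18 live cells
(generation 4 grid is the final answer)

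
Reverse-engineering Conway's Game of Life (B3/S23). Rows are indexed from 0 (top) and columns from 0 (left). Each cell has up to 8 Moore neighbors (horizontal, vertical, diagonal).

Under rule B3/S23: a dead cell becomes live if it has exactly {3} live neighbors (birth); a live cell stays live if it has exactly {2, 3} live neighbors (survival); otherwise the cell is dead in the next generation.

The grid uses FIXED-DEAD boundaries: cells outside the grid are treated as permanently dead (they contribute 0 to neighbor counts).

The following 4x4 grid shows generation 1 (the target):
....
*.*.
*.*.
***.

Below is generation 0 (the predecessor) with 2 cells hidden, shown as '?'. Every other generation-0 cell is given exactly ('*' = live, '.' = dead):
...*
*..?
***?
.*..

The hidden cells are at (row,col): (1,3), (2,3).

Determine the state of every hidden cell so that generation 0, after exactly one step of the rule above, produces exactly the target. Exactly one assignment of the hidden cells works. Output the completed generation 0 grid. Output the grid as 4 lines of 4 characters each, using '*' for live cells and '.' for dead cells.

Answer: ...*
*...
***.
.*..

Derivation:
Hidden generation-0 cells (in order): (1,3), (2,3).
A hidden cell only influences target cells in its own 3x3 neighborhood. Try each of the 2^2 = 4 assignments, step the completed generation 0 forward once under B3/S23, and compare with the target:
  (1,3)=. (2,3)=. -> step reproduces the target at every cell -> ACCEPT
  (1,3)=. (2,3)=* -> step gives (1,2)='.' but target has '*' -> reject
  (1,3)=* (2,3)=. -> step gives (1,2)='.' but target has '*' -> reject
  (1,3)=* (2,3)=* -> step gives (1,2)='.' but target has '*' -> reject
Unique solution: (1,3)=dead, (2,3)=dead.
Check: live-neighbor counts of every cell in the completed generation 0:
1110
2432
3421
3331
Applying B3/S23 to generation 0 with these counts gives:
....
*.*.
*.*.
***.
which matches the target exactly.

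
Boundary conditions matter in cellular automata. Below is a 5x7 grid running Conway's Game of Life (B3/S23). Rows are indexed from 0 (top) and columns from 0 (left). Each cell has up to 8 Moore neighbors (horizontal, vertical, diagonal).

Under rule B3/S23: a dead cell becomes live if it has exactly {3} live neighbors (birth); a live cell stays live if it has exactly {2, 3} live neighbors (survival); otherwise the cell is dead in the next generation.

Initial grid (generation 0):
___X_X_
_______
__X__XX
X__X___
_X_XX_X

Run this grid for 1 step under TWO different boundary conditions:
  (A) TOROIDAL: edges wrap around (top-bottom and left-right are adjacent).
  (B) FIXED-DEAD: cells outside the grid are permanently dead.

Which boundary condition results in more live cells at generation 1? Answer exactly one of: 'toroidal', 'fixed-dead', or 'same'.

Answer: toroidal

Derivation:
Under TOROIDAL boundary, generation 1:
__XX_X_
____XXX
______X
XX_X___
X__X_XX
Population = 14

Under FIXED-DEAD boundary, generation 1:
_______
____XXX
_______
_X_X__X
__XXX__
Population = 9

Comparison: toroidal=14, fixed-dead=9 -> toroidal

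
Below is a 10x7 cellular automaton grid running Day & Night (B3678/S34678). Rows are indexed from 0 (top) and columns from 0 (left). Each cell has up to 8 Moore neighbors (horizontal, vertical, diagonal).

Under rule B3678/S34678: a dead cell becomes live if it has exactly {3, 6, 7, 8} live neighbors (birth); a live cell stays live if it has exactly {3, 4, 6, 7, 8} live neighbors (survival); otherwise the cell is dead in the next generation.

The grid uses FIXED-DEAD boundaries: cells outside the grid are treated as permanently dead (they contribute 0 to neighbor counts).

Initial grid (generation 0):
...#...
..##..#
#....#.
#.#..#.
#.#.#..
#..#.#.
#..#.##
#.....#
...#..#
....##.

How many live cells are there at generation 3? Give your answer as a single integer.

Answer: 6

Derivation:
Simulating step by step:
Generation 0 (given above): 25 live cells
Generation 1: 20 live cells
..#....
....#..
..###.#
...##..
....##.
..##.##
.#...##
....#.#
....#..
.......
Generation 2: 12 live cells
.......
..#..#.
....#..
..#....
..#..##
......#
..##..#
.......
.....#.
.......
Generation 3: 6 live cells
.......
.......
...#...
...#.#.
.......
..##..#
.......
.......
.......
.......
Population at generation 3: 6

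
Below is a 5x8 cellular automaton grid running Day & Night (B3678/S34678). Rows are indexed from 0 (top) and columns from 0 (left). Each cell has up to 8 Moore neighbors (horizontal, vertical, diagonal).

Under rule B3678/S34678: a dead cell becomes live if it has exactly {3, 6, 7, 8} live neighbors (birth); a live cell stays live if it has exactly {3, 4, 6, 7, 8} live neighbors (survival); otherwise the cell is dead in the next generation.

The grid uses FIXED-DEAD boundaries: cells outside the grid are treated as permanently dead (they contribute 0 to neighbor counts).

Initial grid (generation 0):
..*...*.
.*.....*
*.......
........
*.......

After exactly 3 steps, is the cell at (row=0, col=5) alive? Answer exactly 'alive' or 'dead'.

Simulating step by step:
Generation 0 (given above): 6 live cells
Generation 1: 0 live cells
........
........
........
........
........
Generation 2: 0 live cells
........
........
........
........
........
Generation 3: 0 live cells
........
........
........
........
........

Cell (0,5) at generation 3: 0 -> dead

Answer: dead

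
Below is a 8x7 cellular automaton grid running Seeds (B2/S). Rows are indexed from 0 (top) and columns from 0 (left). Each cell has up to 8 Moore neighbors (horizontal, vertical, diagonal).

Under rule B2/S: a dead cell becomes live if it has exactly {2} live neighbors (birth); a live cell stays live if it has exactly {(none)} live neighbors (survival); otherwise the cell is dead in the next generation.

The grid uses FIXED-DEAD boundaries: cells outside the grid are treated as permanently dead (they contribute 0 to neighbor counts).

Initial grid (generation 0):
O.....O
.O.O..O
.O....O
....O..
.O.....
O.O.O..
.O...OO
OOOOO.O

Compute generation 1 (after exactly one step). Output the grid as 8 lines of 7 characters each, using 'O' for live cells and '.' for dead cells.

Simulating step by step:
Generation 0 (given above): 21 live cells
Generation 1: 16 live cells
(generation 1 grid is the final answer)

Answer: .OO..O.
.......
O..OO..
OOO..O.
O.O.OO.
...O..O
.......
.......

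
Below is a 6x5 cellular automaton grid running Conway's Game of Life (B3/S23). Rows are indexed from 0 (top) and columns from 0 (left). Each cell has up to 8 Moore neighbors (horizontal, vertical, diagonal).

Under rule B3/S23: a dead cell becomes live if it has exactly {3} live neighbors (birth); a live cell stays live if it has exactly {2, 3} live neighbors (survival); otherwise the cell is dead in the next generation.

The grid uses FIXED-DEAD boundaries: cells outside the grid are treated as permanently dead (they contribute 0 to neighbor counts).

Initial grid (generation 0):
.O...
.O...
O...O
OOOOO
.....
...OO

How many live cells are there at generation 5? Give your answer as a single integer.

Answer: 9

Derivation:
Simulating step by step:
Generation 0 (given above): 11 live cells
Generation 1: 10 live cells
.....
OO...
O...O
OOOOO
.O...
.....
Generation 2: 10 live cells
.....
OO...
....O
O.OOO
OO.O.
.....
Generation 3: 10 live cells
.....
.....
O.O.O
O.O.O
OO.OO
.....
Generation 4: 8 live cells
.....
.....
.....
O.O.O
OOOOO
.....
Generation 5: 9 live cells
.....
.....
.....
O.O.O
O.O.O
.OOO.
Population at generation 5: 9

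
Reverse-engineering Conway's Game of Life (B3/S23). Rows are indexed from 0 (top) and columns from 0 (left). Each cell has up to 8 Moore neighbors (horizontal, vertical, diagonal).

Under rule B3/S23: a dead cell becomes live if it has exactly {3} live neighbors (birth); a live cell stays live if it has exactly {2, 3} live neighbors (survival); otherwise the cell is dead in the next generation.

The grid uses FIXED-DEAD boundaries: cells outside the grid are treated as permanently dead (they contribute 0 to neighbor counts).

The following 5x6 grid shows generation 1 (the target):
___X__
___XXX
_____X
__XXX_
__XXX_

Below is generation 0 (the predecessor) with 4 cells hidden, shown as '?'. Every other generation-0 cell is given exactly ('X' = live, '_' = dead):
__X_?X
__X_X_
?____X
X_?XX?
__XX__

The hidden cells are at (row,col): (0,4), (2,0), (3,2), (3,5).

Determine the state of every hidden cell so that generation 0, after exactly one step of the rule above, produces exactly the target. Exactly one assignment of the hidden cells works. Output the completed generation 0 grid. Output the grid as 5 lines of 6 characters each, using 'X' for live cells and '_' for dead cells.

Hidden generation-0 cells (in order): (0,4), (2,0), (3,2), (3,5).
A hidden cell only influences target cells in its own 3x3 neighborhood. Try each of the 2^4 = 16 assignments, step the completed generation 0 forward once under B3/S23, and compare with the target:
  (0,4)=_ (2,0)=_ (3,2)=_ (3,5)=_ -> step reproduces the target at every cell -> ACCEPT
  (0,4)=_ (2,0)=_ (3,2)=_ (3,5)=X -> step gives (3,4)='_' but target has 'X' -> reject
  (0,4)=_ (2,0)=_ (3,2)=X (3,5)=_ -> step gives (2,1)='X' but target has '_' -> reject
  (0,4)=_ (2,0)=_ (3,2)=X (3,5)=X -> step gives (2,1)='X' but target has '_' -> reject
  (0,4)=_ (2,0)=X (3,2)=_ (3,5)=_ -> step gives (1,1)='X' but target has '_' -> reject
  (0,4)=_ (2,0)=X (3,2)=_ (3,5)=X -> step gives (1,1)='X' but target has '_' -> reject
  (0,4)=_ (2,0)=X (3,2)=X (3,5)=_ -> step gives (1,1)='X' but target has '_' -> reject
  (0,4)=_ (2,0)=X (3,2)=X (3,5)=X -> step gives (1,1)='X' but target has '_' -> reject
  (0,4)=X (2,0)=_ (3,2)=_ (3,5)=_ -> step gives (0,3)='_' but target has 'X' -> reject
  (0,4)=X (2,0)=_ (3,2)=_ (3,5)=X -> step gives (0,3)='_' but target has 'X' -> reject
  (0,4)=X (2,0)=_ (3,2)=X (3,5)=_ -> step gives (0,3)='_' but target has 'X' -> reject
  (0,4)=X (2,0)=_ (3,2)=X (3,5)=X -> step gives (0,3)='_' but target has 'X' -> reject
  (0,4)=X (2,0)=X (3,2)=_ (3,5)=_ -> step gives (0,3)='_' but target has 'X' -> reject
  (0,4)=X (2,0)=X (3,2)=_ (3,5)=X -> step gives (0,3)='_' but target has 'X' -> reject
  (0,4)=X (2,0)=X (3,2)=X (3,5)=_ -> step gives (0,3)='_' but target has 'X' -> reject
  (0,4)=X (2,0)=X (3,2)=X (3,5)=X -> step gives (0,3)='_' but target has 'X' -> reject
Unique solution: (0,4)=dead, (2,0)=dead, (3,2)=dead, (3,5)=dead.
Check: live-neighbor counts of every cell in the completed generation 0:
021321
021323
122442
023332
122331
Applying B3/S23 to generation 0 with these counts gives:
___X__
___XXX
_____X
__XXX_
__XXX_
which matches the target exactly.

Answer: __X__X
__X_X_
_____X
X__XX_
__XX__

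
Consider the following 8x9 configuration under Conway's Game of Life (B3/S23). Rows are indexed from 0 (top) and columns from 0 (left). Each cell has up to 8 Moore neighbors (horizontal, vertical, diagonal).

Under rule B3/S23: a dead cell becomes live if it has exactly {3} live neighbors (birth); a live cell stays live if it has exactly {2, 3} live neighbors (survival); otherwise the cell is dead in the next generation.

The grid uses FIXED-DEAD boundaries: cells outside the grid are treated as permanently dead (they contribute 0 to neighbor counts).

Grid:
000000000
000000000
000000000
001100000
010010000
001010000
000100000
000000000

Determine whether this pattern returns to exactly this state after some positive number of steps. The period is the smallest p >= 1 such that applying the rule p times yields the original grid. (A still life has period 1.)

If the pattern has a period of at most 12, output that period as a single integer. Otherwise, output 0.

Answer: 1

Derivation:
Simulating and comparing each generation to the original:
Gen 0 (original, given above): 7 live cells
Gen 1: 7 live cells, MATCHES original -> period = 1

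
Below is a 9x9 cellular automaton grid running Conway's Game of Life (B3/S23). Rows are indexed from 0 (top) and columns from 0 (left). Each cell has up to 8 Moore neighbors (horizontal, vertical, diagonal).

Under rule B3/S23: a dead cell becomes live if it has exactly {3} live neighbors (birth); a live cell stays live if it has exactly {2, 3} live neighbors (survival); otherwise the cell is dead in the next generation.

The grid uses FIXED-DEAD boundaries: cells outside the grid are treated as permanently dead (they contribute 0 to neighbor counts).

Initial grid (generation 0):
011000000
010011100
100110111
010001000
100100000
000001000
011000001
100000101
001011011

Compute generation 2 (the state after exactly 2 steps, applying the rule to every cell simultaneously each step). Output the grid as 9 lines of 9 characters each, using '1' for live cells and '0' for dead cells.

Answer: 111001000
000011100
000000010
100001110
100011100
011000000
010100110
001011001
000011001

Derivation:
Simulating step by step:
Generation 0 (given above): 28 live cells
Generation 1: 33 live cells
011001000
110010100
111100010
111101110
000010000
011000000
010000010
001101101
000001111
Generation 2: 29 live cells
(generation 2 grid is the final answer)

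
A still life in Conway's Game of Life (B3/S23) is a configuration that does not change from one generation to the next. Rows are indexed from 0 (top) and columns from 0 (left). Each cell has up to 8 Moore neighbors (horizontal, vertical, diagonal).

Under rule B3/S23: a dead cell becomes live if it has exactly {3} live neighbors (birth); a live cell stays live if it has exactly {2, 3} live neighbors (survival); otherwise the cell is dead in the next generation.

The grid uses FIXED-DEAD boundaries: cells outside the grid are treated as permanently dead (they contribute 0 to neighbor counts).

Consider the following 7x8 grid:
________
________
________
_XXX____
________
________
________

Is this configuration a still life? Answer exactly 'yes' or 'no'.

Answer: no

Derivation:
Compute generation 1 and compare to generation 0 (given above):
Generation 1:
________
________
__X_____
__X_____
__X_____
________
________
Cell (2,2) differs: gen0=0 vs gen1=1 -> NOT a still life.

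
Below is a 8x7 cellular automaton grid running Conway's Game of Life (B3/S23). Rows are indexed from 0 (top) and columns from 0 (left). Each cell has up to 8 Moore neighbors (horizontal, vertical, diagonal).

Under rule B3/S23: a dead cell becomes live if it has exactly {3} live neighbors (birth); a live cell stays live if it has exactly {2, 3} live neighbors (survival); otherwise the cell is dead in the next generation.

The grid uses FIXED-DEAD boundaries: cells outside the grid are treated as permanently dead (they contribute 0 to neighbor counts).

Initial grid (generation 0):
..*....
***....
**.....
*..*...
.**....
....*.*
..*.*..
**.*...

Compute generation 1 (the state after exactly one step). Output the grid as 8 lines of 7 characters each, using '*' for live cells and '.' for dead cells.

Answer: ..*....
*.*....
.......
*......
.***...
.**..*.
.**.**.
.***...

Derivation:
Simulating step by step:
Generation 0 (given above): 17 live cells
Generation 1: 17 live cells
(generation 1 grid is the final answer)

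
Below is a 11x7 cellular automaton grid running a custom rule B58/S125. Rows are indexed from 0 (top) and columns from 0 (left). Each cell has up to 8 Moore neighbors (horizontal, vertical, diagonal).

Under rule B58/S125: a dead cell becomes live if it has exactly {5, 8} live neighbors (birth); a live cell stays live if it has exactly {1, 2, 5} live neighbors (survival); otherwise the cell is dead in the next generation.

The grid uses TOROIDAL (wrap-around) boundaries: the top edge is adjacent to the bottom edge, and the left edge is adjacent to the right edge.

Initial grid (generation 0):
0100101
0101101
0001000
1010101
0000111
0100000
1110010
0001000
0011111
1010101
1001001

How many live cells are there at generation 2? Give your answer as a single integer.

Simulating step by step:
Generation 0 (given above): 33 live cells
Generation 1: 15 live cells
0100010
0100001
0000000
1010010
0000100
0000000
1000000
0010100
0001000
0000001
1000010
Generation 2: 12 live cells
0100010
0100001
0000000
0000010
0000100
0000000
0000000
0010100
0001000
0000001
1000010
Population at generation 2: 12

Answer: 12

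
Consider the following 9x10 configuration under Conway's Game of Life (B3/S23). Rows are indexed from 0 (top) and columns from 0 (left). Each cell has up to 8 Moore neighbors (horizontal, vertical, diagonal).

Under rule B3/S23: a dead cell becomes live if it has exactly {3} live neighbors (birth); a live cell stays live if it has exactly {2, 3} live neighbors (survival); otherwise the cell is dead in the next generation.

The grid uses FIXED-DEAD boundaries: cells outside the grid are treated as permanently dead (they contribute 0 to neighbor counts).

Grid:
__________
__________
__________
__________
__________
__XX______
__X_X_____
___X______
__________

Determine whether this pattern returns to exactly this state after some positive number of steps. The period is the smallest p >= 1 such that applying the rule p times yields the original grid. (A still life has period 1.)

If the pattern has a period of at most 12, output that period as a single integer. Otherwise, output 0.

Simulating and comparing each generation to the original:
Gen 0 (original, given above): 5 live cells
Gen 1: 5 live cells, MATCHES original -> period = 1

Answer: 1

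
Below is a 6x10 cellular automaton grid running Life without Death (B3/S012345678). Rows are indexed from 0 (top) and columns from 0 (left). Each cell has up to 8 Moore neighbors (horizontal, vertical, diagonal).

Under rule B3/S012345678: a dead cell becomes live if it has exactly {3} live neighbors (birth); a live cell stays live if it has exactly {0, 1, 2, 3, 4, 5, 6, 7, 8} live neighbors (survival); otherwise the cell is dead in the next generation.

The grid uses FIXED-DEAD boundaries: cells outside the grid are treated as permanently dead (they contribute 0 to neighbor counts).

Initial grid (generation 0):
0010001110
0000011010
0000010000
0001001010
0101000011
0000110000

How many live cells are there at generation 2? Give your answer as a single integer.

Simulating step by step:
Generation 0 (given above): 17 live cells
Generation 1: 26 live cells
0010011110
0000011010
0000110000
0011101111
0111010111
0000110000
Generation 2: 32 live cells
0010011110
0000011010
0000110001
0111101111
0111010111
0011111010
Population at generation 2: 32

Answer: 32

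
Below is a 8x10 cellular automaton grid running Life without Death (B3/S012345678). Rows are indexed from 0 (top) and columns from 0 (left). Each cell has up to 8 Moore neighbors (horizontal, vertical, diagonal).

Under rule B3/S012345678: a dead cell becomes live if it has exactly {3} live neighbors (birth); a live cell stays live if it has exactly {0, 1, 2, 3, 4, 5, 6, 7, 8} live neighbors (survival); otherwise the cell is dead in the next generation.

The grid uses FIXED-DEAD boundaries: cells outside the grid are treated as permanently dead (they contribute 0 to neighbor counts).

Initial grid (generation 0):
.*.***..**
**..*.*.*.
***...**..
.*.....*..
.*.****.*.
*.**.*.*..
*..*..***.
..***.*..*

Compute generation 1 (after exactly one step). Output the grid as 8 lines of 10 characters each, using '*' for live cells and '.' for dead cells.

Simulating step by step:
Generation 0 (given above): 39 live cells
Generation 1: 51 live cells
(generation 1 grid is the final answer)

Answer: ******.***
**..*.*.**
***..****.
.*.**..**.
**.****.*.
*.**.*.*..
*..*..***.
..*****.**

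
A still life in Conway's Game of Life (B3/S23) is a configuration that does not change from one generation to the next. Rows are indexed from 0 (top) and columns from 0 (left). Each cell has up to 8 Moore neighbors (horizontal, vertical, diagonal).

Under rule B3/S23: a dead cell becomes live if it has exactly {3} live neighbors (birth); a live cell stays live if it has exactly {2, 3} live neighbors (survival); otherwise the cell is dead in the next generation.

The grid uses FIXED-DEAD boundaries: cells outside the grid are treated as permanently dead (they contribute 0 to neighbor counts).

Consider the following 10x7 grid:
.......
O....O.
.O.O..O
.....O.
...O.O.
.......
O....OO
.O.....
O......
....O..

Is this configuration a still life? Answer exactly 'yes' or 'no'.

Answer: no

Derivation:
Compute generation 1 and compare to generation 0 (given above):
Generation 1:
.......
.......
....OOO
..O..OO
....O..
....OOO
.......
OO.....
.......
.......
Cell (1,0) differs: gen0=1 vs gen1=0 -> NOT a still life.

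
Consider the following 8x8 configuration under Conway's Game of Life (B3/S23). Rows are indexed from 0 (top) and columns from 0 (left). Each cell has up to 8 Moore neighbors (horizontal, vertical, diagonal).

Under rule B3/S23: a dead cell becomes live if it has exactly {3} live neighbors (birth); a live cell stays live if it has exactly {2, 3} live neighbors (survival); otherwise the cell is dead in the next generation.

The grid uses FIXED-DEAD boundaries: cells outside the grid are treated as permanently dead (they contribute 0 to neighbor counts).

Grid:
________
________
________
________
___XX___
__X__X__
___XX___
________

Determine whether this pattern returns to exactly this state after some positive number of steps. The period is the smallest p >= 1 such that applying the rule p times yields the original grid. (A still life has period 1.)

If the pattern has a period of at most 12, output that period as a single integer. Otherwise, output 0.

Simulating and comparing each generation to the original:
Gen 0 (original, given above): 6 live cells
Gen 1: 6 live cells, MATCHES original -> period = 1

Answer: 1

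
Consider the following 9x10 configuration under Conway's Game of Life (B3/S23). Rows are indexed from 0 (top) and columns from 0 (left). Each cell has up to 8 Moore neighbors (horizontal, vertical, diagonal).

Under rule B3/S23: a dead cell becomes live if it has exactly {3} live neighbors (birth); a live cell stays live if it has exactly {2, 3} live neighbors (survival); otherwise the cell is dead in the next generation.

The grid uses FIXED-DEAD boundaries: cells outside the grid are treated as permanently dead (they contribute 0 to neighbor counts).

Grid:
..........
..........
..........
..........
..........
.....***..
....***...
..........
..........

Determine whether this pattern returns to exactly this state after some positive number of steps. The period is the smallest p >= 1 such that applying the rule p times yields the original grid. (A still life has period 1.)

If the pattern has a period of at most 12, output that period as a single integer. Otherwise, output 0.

Simulating and comparing each generation to the original:
Gen 0 (original, given above): 6 live cells
Gen 1: 6 live cells, differs from original
Gen 2: 6 live cells, MATCHES original -> period = 2

Answer: 2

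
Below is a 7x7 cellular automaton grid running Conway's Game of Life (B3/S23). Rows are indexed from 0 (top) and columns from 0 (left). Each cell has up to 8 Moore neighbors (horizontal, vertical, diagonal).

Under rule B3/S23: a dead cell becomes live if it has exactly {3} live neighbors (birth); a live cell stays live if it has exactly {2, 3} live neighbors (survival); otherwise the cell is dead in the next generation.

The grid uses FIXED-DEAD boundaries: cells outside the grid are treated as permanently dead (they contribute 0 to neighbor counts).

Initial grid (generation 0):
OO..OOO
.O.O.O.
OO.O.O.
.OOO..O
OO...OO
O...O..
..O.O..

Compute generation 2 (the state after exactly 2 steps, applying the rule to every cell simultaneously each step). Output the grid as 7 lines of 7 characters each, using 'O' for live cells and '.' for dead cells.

Answer: .OOOOO.
O..O...
..OO.OO
..OO...
..O...O
..O....
...OO..

Derivation:
Simulating step by step:
Generation 0 (given above): 24 live cells
Generation 1: 22 live cells
OOO.OOO
...O...
O..O.OO
...O..O
O..OOOO
O..OO..
...O...
Generation 2: 18 live cells
(generation 2 grid is the final answer)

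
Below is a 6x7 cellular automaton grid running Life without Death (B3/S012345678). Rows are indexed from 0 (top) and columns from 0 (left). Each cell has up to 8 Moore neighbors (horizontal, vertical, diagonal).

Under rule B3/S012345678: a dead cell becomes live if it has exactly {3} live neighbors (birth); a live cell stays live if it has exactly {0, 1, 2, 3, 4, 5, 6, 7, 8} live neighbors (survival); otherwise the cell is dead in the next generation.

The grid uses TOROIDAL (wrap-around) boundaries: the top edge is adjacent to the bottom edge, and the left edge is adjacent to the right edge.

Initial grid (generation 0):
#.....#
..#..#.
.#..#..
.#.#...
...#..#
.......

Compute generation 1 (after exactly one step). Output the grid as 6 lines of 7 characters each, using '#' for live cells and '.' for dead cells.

Answer: #.....#
###..##
.#.##..
##.##..
..##..#
#.....#

Derivation:
Simulating step by step:
Generation 0 (given above): 10 live cells
Generation 1: 19 live cells
(generation 1 grid is the final answer)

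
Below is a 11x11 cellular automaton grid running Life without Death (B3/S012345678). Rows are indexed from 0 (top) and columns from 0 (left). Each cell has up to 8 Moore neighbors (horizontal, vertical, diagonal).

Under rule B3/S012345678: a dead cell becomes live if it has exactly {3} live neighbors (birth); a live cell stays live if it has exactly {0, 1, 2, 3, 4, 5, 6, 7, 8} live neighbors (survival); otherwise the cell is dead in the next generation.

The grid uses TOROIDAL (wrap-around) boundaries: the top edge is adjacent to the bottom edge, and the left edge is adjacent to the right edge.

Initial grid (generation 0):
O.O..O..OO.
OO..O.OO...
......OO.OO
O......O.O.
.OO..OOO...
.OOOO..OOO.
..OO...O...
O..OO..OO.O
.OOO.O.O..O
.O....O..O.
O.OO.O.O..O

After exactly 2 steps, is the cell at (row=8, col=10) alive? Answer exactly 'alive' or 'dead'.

Answer: alive

Derivation:
Simulating step by step:
Generation 0 (given above): 53 live cells
Generation 1: 70 live cells
O.O..O..OO.
OO..O.OO...
.O...OOO.OO
OO...O.O.O.
OOO.OOOO.OO
.OOOOO.OOO.
O.OO..OO..O
O..OO..OOOO
.OOO.O.O..O
.O...OOOOO.
O.OOOO.O..O
Generation 2: 74 live cells
O.O..O..OO.
OOO.O.OO...
.OO.OOOO.OO
OO...O.O.O.
OOO.OOOO.OO
.OOOOO.OOO.
O.OO..OO..O
O..OOO.OOOO
.OOO.O.O..O
.O...OOOOO.
O.OOOO.O..O

Cell (8,10) at generation 2: 1 -> alive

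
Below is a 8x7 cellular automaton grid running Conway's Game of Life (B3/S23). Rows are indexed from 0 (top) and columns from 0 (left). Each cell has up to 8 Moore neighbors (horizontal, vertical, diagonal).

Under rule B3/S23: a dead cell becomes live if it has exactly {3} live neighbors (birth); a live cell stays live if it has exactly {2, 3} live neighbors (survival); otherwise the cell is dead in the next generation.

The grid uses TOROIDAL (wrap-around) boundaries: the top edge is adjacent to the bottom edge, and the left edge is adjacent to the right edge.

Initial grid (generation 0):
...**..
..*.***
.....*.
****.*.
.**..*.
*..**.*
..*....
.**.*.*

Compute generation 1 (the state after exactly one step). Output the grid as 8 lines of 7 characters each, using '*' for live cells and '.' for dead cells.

Simulating step by step:
Generation 0 (given above): 24 live cells
Generation 1: 21 live cells
(generation 1 grid is the final answer)

Answer: **....*
......*
*......
*..*.*.
.....*.
*..****
..*.*.*
.**.**.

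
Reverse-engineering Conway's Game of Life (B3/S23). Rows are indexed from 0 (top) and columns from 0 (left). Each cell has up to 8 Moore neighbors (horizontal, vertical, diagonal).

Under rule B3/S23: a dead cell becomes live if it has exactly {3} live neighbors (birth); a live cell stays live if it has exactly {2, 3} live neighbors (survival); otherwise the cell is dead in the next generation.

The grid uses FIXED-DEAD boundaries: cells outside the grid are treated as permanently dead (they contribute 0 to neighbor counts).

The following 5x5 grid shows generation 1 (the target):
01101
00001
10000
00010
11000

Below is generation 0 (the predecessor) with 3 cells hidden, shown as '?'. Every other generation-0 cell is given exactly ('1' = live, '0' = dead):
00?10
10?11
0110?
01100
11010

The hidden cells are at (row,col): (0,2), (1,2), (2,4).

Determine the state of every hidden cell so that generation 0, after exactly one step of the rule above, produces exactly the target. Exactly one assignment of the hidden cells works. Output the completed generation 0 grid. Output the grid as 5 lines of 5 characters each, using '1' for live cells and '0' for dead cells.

Answer: 00110
10111
01100
01100
11010

Derivation:
Hidden generation-0 cells (in order): (0,2), (1,2), (2,4).
A hidden cell only influences target cells in its own 3x3 neighborhood. Try each of the 2^3 = 8 assignments, step the completed generation 0 forward once under B3/S23, and compare with the target:
  (0,2)=0 (1,2)=0 (2,4)=0 -> step gives (0,1)='0' but target has '1' -> reject
  (0,2)=0 (1,2)=0 (2,4)=1 -> step gives (0,1)='0' but target has '1' -> reject
  (0,2)=0 (1,2)=1 (2,4)=0 -> step gives (0,1)='0' but target has '1' -> reject
  (0,2)=0 (1,2)=1 (2,4)=1 -> step gives (0,1)='0' but target has '1' -> reject
  (0,2)=1 (1,2)=0 (2,4)=0 -> step gives (0,1)='0' but target has '1' -> reject
  (0,2)=1 (1,2)=0 (2,4)=1 -> step gives (0,1)='0' but target has '1' -> reject
  (0,2)=1 (1,2)=1 (2,4)=0 -> step reproduces the target at every cell -> ACCEPT
  (0,2)=1 (1,2)=1 (2,4)=1 -> step gives (2,4)='1' but target has '0' -> reject
Unique solution: (0,2)=live, (1,2)=live, (2,4)=dead.
Check: live-neighbor counts of every cell in the completed generation 0:
13343
15552
35552
45531
23411
Applying B3/S23 to generation 0 with these counts gives:
01101
00001
10000
00010
11000
which matches the target exactly.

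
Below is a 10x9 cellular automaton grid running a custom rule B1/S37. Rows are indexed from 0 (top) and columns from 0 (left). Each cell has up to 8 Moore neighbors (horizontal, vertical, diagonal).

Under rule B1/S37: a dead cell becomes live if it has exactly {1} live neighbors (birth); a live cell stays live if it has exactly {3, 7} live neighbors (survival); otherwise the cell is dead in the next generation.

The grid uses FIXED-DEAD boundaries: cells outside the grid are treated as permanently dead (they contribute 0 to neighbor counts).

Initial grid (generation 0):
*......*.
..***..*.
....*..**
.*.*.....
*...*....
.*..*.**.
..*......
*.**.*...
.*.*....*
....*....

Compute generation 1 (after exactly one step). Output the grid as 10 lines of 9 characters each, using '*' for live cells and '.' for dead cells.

Answer: .....*...
*..*...*.
*...*....
......*..
........*
........*
..*.....*
...*..***
...*..**.
**...*.**

Derivation:
Simulating step by step:
Generation 0 (given above): 26 live cells
Generation 1: 23 live cells
(generation 1 grid is the final answer)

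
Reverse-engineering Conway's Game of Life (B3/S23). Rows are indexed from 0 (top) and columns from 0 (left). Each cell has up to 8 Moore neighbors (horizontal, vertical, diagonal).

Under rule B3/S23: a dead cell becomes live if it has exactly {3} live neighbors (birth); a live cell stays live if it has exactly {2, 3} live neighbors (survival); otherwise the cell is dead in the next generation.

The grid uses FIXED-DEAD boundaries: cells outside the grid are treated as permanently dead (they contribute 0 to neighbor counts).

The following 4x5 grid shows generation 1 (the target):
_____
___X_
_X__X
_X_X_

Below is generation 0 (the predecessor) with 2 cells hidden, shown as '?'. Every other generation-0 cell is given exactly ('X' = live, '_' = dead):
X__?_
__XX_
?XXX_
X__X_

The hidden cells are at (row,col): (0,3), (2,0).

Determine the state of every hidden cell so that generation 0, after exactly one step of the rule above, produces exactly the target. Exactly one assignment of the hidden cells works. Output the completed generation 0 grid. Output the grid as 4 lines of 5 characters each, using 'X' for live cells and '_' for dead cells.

Answer: X____
__XX_
_XXX_
X__X_

Derivation:
Hidden generation-0 cells (in order): (0,3), (2,0).
A hidden cell only influences target cells in its own 3x3 neighborhood. Try each of the 2^2 = 4 assignments, step the completed generation 0 forward once under B3/S23, and compare with the target:
  (0,3)=_ (2,0)=_ -> step reproduces the target at every cell -> ACCEPT
  (0,3)=_ (2,0)=X -> step gives (1,0)='X' but target has '_' -> reject
  (0,3)=X (2,0)=_ -> step gives (0,2)='X' but target has '_' -> reject
  (0,3)=X (2,0)=X -> step gives (0,2)='X' but target has '_' -> reject
Unique solution: (0,3)=dead, (2,0)=dead.
Check: live-neighbor counts of every cell in the completed generation 0:
02221
24432
23543
13422
Applying B3/S23 to generation 0 with these counts gives:
_____
___X_
_X__X
_X_X_
which matches the target exactly.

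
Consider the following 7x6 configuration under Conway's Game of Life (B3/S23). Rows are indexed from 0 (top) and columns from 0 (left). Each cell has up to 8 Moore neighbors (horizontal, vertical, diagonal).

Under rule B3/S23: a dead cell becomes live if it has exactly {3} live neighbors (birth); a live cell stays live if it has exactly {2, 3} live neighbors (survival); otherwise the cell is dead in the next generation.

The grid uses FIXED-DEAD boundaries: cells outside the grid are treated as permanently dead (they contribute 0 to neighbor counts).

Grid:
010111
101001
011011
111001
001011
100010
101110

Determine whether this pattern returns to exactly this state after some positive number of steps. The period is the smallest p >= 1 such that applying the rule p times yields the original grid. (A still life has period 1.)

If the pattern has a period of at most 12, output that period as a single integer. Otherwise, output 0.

Answer: 0

Derivation:
Simulating and comparing each generation to the original:
Gen 0 (original, given above): 24 live cells
Gen 1: 17 live cells, differs from original
Gen 2: 13 live cells, differs from original
Gen 3: 11 live cells, differs from original
Gen 4: 13 live cells, differs from original
Gen 5: 12 live cells, differs from original
Gen 6: 11 live cells, differs from original
Gen 7: 6 live cells, differs from original
Gen 8: 5 live cells, differs from original
Gen 9: 5 live cells, differs from original
Gen 10: 7 live cells, differs from original
Gen 11: 7 live cells, differs from original
Gen 12: 7 live cells, differs from original
No period found within 12 steps.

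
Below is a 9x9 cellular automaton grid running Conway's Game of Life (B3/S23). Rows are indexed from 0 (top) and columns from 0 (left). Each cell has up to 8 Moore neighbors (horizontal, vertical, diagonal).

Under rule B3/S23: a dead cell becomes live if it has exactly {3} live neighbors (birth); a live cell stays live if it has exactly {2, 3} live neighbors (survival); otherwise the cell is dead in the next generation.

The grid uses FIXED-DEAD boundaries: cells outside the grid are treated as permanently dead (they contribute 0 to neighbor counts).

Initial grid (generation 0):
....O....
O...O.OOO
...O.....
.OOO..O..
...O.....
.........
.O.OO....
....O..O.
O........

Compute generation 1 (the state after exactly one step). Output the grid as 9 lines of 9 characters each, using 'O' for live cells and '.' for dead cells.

Simulating step by step:
Generation 0 (given above): 18 live cells
Generation 1: 21 live cells
(generation 1 grid is the final answer)

Answer: .....O.O.
...OOO.O.
.O.OOOO..
...OO....
...O.....
..OOO....
...OO....
...OO....
.........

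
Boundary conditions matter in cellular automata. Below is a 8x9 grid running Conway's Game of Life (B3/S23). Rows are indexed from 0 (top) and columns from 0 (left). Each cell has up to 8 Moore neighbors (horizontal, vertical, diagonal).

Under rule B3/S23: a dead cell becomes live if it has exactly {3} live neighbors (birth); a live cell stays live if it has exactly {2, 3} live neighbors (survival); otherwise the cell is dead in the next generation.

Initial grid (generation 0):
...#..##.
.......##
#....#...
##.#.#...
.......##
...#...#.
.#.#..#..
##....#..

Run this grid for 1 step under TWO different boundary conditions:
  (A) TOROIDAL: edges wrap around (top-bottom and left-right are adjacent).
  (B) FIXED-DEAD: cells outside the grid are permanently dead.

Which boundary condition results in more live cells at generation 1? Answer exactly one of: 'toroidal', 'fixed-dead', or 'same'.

Under TOROIDAL boundary, generation 1:
#.....#..
.......##
##..#.#..
##..#.#..
#.#.#.###
..#...###
##....##.
##...##..
Population = 30

Under FIXED-DEAD boundary, generation 1:
......###
.......##
##..#.#..
##..#.#..
..#.#.###
..#...###
##....##.
###......
Population = 29

Comparison: toroidal=30, fixed-dead=29 -> toroidal

Answer: toroidal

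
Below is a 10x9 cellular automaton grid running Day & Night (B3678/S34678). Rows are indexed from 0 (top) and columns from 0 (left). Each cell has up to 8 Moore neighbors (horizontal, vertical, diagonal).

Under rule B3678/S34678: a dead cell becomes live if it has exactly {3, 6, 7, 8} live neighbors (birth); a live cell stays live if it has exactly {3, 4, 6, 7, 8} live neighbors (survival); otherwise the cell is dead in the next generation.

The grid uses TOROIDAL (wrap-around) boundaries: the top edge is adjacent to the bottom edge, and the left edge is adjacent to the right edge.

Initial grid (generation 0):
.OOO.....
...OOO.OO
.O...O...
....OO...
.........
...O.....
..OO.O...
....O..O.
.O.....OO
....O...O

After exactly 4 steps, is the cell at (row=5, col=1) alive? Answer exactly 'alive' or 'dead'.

Answer: dead

Derivation:
Simulating step by step:
Generation 0 (given above): 23 live cells
Generation 1: 28 live cells
O.OO.O.OO
OO.OO.O..
...OOO...
.........
....O....
..O.O....
...O.....
..OO..O.O
O......OO
.O.O...O.
Generation 2: 30 live cells
O..O...OO
OO..O.OO.
..OOOO...
...O.O...
...O.....
.........
...OO....
O.......O
OO.O..OOO
.O..O..OO
Generation 3: 33 live cells
..O.OO..O
OO..O.OO.
.OOO.O...
...OO....
....O....
...OO....
.........
OOOOO...O
OOO.....O
OO.O...OO
Generation 4: 34 live cells
O.O.OO...
OO..O.O.O
OOOO.OO..
...OOO...
....OO...
.........
OO.......
..OO....O
OOO.O...O
O..OO..O.

Cell (5,1) at generation 4: 0 -> dead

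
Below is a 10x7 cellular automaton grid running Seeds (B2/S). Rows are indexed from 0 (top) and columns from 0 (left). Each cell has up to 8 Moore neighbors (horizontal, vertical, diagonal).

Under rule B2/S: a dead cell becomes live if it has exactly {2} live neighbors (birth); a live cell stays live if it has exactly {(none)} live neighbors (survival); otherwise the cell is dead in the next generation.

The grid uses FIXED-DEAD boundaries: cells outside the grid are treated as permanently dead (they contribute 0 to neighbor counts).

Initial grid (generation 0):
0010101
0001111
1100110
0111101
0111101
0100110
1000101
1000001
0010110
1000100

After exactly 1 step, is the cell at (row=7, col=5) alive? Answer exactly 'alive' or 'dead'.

Answer: dead

Derivation:
Simulating step by step:
Generation 0 (given above): 34 live cells
Generation 1: 5 live cells
0000000
1000000
0000000
0000000
0000000
0000000
0001000
0000000
1000001
0100000

Cell (7,5) at generation 1: 0 -> dead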